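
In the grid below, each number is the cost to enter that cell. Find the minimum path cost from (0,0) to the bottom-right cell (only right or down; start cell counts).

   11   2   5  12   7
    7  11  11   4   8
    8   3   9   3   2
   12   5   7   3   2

40

Best path: (0,0) -> (0,1) -> (0,2) -> (1,2) -> (1,3) -> (2,3) -> (2,4) -> (3,4)
Cost: 11 + 2 + 5 + 11 + 4 + 3 + 2 + 2 = 40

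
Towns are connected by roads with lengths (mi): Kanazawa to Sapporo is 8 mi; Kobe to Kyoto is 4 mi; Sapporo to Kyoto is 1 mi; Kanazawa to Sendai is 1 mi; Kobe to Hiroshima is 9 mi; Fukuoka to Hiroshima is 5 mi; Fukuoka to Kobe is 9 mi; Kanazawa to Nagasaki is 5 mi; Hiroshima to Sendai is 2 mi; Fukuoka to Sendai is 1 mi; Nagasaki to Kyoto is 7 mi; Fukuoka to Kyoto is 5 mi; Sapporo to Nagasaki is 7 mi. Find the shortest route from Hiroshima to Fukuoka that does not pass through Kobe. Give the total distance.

3

Checking several routes:
Hiroshima - Sendai - Kanazawa - Sapporo - Kyoto - Fukuoka: 2 + 1 + 8 + 1 + 5 = 17
Hiroshima - Sendai - Fukuoka: 2 + 1 = 3
Hiroshima - Sendai - Kanazawa - Nagasaki - Kyoto - Fukuoka: 2 + 1 + 5 + 7 + 5 = 20
Hiroshima - Fukuoka: 5
The minimum is 3 mi.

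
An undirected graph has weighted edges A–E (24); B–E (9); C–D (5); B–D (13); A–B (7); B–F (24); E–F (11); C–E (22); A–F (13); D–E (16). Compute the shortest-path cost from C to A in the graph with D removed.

38

Candidate routes:
C → E → F → A: 22 + 11 + 13 = 46
C → E → B → F → A: 22 + 9 + 24 + 13 = 68
C → E → F → B → A: 22 + 11 + 24 + 7 = 64
C → E → A: 22 + 24 = 46
C → E → B → A: 22 + 9 + 7 = 38
Best route has total 38.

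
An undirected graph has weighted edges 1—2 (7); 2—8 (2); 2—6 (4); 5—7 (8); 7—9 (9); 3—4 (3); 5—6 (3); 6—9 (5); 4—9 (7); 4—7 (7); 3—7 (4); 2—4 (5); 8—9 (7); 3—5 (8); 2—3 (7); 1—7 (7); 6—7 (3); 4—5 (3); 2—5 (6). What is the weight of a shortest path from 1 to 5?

13

A few of the 1→5 routes:
1 → 2 → 5: 7 + 6 = 13
1 → 7 → 6 → 5: 7 + 3 + 3 = 13
1 → 7 → 5: 7 + 8 = 15
1 → 2 → 6 → 5: 7 + 4 + 3 = 14
1 → 2 → 4 → 5: 7 + 5 + 3 = 15
The minimum is 13.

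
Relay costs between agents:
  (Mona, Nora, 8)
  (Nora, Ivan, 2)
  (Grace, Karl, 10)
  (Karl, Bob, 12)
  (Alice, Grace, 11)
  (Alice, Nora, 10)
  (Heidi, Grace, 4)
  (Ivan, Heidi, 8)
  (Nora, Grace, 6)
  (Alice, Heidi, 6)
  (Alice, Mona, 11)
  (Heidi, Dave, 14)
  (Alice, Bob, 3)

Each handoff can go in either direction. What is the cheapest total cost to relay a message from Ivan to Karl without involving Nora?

A few of the Ivan→Karl routes:
Ivan → Heidi → Alice → Grace → Karl: 8 + 6 + 11 + 10 = 35
Ivan → Heidi → Alice → Bob → Karl: 8 + 6 + 3 + 12 = 29
Ivan → Heidi → Grace → Karl: 8 + 4 + 10 = 22
The minimum is 22.

22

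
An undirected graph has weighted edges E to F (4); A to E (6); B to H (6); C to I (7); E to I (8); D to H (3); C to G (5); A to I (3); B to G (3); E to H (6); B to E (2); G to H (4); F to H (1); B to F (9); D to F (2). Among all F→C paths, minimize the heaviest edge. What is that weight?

A few of the F→C routes:
F -> D -> H -> B -> G -> C: max(2, 3, 6, 3, 5) = 6
F -> H -> G -> C: max(1, 4, 5) = 5
F -> H -> B -> G -> C: max(1, 6, 3, 5) = 6
F -> E -> B -> G -> C: max(4, 2, 3, 5) = 5
F -> D -> H -> E -> B -> G -> C: max(2, 3, 6, 2, 3, 5) = 6
F -> D -> H -> G -> C: max(2, 3, 4, 5) = 5
The minimum achievable maximum is 5.

5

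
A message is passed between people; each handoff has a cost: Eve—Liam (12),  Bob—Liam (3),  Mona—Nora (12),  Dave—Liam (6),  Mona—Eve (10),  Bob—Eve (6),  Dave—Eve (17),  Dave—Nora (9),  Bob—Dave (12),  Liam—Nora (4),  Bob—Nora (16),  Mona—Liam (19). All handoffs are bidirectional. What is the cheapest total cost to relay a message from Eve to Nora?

Comparing a few candidate routes:
Eve -> Liam -> Nora: 12 + 4 = 16
Eve -> Bob -> Nora: 6 + 16 = 22
Eve -> Bob -> Liam -> Nora: 6 + 3 + 4 = 13
Eve -> Mona -> Nora: 10 + 12 = 22
Best route has total 13.

13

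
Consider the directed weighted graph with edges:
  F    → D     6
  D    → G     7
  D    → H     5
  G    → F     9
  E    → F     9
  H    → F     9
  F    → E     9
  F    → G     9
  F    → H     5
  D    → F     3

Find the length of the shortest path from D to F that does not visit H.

Routes from D to F avoiding H:
D → F: 3
D → G → F: 7 + 9 = 16
The minimum is 3.

3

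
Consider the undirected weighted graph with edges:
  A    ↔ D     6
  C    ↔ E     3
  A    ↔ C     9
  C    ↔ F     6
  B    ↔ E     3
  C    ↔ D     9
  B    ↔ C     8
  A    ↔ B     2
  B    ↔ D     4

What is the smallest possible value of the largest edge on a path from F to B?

Comparing a few candidate routes:
F→C→B: max(6, 8) = 8
F→C→D→B: max(6, 9, 4) = 9
F→C→D→A→B: max(6, 9, 6, 2) = 9
F→C→E→B: max(6, 3, 3) = 6
The minimum achievable maximum is 6.

6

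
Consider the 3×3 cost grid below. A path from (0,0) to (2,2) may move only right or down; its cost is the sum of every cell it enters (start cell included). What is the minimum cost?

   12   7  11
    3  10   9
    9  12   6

One optimal route is (0,0) (1,0) (1,1) (1,2) (2,2).
Its cost is 12 + 3 + 10 + 9 + 6 = 40.

40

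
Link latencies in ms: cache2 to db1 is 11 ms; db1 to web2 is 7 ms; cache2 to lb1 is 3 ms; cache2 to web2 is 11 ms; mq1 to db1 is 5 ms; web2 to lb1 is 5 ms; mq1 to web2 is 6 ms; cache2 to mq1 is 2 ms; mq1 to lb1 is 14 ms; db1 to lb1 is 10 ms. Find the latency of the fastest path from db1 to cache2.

7

Comparing a few candidate routes:
db1-cache2: 11
db1-lb1-cache2: 10 + 3 = 13
db1-mq1-cache2: 5 + 2 = 7
Best route has total 7 ms.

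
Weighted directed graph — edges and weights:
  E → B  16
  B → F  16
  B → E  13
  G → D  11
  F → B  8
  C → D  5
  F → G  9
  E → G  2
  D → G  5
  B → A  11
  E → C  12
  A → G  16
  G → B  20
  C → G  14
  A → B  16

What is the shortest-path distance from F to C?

33

Candidate routes:
F-B-E-C: 8 + 13 + 12 = 33
F-G-B-E-C: 9 + 20 + 13 + 12 = 54
The minimum is 33.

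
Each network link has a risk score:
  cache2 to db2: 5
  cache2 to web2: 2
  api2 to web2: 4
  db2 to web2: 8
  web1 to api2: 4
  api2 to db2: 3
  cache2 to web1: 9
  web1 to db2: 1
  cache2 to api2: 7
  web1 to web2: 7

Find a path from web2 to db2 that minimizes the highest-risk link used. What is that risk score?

4

Checking several routes:
web2→api2→db2: max(4, 3) = 4
web2→api2→web1→db2: max(4, 4, 1) = 4
web2→cache2→db2: max(2, 5) = 5
Best route has worst link 4.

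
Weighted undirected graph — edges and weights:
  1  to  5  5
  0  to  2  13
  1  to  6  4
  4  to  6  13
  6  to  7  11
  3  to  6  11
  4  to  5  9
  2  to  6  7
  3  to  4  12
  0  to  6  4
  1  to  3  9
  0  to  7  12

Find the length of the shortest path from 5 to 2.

Comparing a few candidate routes:
5→1→6→0→2: 5 + 4 + 4 + 13 = 26
5→1→6→2: 5 + 4 + 7 = 16
5→1→3→6→2: 5 + 9 + 11 + 7 = 32
5→4→6→2: 9 + 13 + 7 = 29
The minimum is 16.

16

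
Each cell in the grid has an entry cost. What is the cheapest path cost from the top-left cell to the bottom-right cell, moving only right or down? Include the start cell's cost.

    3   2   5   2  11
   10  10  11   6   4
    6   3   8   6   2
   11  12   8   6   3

One optimal route is (0,0)→(0,1)→(0,2)→(0,3)→(1,3)→(1,4)→(2,4)→(3,4).
Its cost is 3 + 2 + 5 + 2 + 6 + 4 + 2 + 3 = 27.
For comparison, the top-then-right route costs 32.

27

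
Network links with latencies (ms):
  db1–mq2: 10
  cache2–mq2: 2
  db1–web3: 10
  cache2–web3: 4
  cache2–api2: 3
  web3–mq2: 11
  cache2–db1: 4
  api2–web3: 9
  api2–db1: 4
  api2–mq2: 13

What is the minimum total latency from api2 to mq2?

5

Some routes from api2 to mq2:
api2 → db1 → cache2 → mq2: 4 + 4 + 2 = 10
api2 → cache2 → mq2: 3 + 2 = 5
api2 → db1 → mq2: 4 + 10 = 14
api2 → web3 → cache2 → mq2: 9 + 4 + 2 = 15
api2 → mq2: 13
api2 → cache2 → db1 → mq2: 3 + 4 + 10 = 17
The minimum is 5 ms.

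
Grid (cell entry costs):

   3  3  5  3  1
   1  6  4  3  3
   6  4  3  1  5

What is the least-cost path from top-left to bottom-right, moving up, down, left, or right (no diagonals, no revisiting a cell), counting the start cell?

23

Take r0c0 r0c1 r0c2 r0c3 r0c4 r1c4 r2c4 for a total of 3 + 3 + 5 + 3 + 1 + 3 + 5 = 23.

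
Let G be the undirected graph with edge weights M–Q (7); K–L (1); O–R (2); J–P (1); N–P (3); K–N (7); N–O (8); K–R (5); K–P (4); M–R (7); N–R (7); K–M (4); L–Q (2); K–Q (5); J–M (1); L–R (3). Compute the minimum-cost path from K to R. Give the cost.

4

Some routes from K to R:
K → R: 5
K → L → R: 1 + 3 = 4
K → M → R: 4 + 7 = 11
K → P → J → M → R: 4 + 1 + 1 + 7 = 13
K → Q → L → R: 5 + 2 + 3 = 10
Best route has total 4.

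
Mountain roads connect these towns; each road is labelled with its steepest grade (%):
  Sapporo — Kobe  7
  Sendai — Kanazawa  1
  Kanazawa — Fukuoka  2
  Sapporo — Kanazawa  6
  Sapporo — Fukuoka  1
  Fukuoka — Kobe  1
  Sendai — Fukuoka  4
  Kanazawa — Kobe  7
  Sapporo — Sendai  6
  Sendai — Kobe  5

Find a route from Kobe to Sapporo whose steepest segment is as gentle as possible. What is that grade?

A few of the Kobe→Sapporo routes:
Kobe-Fukuoka-Kanazawa-Sendai-Sapporo: max(1, 2, 1, 6) = 6
Kobe-Fukuoka-Kanazawa-Sapporo: max(1, 2, 6) = 6
Kobe-Sendai-Kanazawa-Fukuoka-Sapporo: max(5, 1, 2, 1) = 5
Kobe-Sendai-Fukuoka-Sapporo: max(5, 4, 1) = 5
Kobe-Fukuoka-Sapporo: max(1, 1) = 1
The minimum achievable maximum is 1%.

1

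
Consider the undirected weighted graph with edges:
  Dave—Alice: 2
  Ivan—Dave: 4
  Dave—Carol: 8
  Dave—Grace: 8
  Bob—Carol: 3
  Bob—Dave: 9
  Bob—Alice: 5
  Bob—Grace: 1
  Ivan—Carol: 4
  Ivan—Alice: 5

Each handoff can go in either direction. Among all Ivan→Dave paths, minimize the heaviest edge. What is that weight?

4

Some routes from Ivan to Dave:
Ivan-Alice-Bob-Carol-Dave: max(5, 5, 3, 8) = 8
Ivan-Carol-Bob-Alice-Dave: max(4, 3, 5, 2) = 5
Ivan-Dave: max(4) = 4
Ivan-Alice-Dave: max(5, 2) = 5
Ivan-Alice-Bob-Grace-Dave: max(5, 5, 1, 8) = 8
Best route has worst link 4.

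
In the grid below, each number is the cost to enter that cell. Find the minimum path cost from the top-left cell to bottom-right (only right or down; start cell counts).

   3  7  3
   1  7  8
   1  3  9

Take [0,0] -> [1,0] -> [2,0] -> [2,1] -> [2,2] for a total of 3 + 1 + 1 + 3 + 9 = 17.

17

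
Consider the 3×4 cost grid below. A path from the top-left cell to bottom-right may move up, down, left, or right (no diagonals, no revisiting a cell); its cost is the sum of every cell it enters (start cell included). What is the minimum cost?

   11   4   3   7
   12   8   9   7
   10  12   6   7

39

Best path: (0,0) → (0,1) → (0,2) → (0,3) → (1,3) → (2,3)
Cost: 11 + 4 + 3 + 7 + 7 + 7 = 39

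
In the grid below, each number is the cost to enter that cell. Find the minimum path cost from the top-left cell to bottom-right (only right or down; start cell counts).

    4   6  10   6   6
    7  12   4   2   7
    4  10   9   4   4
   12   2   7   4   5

One optimal route is [0,0]→[0,1]→[0,2]→[1,2]→[1,3]→[2,3]→[2,4]→[3,4].
Its cost is 4 + 6 + 10 + 4 + 2 + 4 + 4 + 5 = 39.
For comparison, the top-then-right route costs 48.

39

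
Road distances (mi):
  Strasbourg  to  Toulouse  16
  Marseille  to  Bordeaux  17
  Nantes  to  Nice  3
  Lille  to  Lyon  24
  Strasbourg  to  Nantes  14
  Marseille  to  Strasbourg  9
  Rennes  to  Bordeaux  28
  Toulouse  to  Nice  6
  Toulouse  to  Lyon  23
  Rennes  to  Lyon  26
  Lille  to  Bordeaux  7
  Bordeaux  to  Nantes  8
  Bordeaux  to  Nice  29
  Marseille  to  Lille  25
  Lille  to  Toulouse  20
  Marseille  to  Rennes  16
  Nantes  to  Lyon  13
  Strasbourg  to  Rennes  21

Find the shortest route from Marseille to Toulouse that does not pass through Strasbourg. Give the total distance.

34

A few of the Marseille→Toulouse routes:
Marseille-Bordeaux-Nantes-Nice-Toulouse: 17 + 8 + 3 + 6 = 34
Marseille-Bordeaux-Lille-Toulouse: 17 + 7 + 20 = 44
Marseille-Lille-Toulouse: 25 + 20 = 45
Shortest: 34 mi.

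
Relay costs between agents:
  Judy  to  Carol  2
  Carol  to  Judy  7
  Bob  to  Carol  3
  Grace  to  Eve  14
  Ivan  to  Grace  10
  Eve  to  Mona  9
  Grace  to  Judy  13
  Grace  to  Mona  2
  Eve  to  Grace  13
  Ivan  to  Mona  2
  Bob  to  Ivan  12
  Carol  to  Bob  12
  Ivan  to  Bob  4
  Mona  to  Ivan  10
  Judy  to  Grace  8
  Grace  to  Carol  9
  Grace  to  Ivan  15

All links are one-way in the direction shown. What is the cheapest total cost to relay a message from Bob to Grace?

Paths from Bob to Grace:
Bob -> Carol -> Judy -> Grace: 3 + 7 + 8 = 18
Bob -> Ivan -> Grace: 12 + 10 = 22
The minimum is 18.

18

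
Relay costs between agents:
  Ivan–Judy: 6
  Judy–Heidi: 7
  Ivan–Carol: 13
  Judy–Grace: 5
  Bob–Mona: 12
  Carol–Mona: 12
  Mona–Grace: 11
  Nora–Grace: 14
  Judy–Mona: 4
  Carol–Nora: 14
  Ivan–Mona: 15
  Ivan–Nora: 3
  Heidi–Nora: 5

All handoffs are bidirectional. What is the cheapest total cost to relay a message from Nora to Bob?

25

A few of the Nora→Bob routes:
Nora→Ivan→Judy→Grace→Mona→Bob: 3 + 6 + 5 + 11 + 12 = 37
Nora→Grace→Judy→Mona→Bob: 14 + 5 + 4 + 12 = 35
Nora→Heidi→Judy→Mona→Bob: 5 + 7 + 4 + 12 = 28
Nora→Ivan→Mona→Bob: 3 + 15 + 12 = 30
Nora→Grace→Mona→Bob: 14 + 11 + 12 = 37
Nora→Ivan→Judy→Mona→Bob: 3 + 6 + 4 + 12 = 25
Best route has total 25.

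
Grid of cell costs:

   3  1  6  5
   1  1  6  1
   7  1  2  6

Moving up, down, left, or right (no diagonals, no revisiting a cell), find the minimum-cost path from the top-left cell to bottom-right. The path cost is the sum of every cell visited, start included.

One optimal route is r0c0 -> r0c1 -> r1c1 -> r2c1 -> r2c2 -> r2c3.
Its cost is 3 + 1 + 1 + 1 + 2 + 6 = 14.

14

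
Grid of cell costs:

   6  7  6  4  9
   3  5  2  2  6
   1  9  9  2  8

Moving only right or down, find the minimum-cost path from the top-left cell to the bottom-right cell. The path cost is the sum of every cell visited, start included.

28

One optimal route is [0,0] [1,0] [1,1] [1,2] [1,3] [2,3] [2,4].
Its cost is 6 + 3 + 5 + 2 + 2 + 2 + 8 = 28.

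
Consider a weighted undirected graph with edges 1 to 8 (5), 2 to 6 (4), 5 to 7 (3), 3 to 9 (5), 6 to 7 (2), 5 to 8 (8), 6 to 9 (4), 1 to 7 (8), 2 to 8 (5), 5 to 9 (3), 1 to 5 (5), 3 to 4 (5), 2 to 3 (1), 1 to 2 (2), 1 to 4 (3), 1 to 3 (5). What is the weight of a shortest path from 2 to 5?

7

Some routes from 2 to 5:
2-6-7-5: 4 + 2 + 3 = 9
2-3-1-5: 1 + 5 + 5 = 11
2-1-5: 2 + 5 = 7
2-3-9-5: 1 + 5 + 3 = 9
2-6-9-5: 4 + 4 + 3 = 11
Shortest: 7.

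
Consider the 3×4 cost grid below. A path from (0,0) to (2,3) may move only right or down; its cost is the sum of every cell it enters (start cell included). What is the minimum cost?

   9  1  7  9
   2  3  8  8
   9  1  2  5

One optimal route is (0,0) → (0,1) → (1,1) → (2,1) → (2,2) → (2,3).
Its cost is 9 + 1 + 3 + 1 + 2 + 5 = 21.

21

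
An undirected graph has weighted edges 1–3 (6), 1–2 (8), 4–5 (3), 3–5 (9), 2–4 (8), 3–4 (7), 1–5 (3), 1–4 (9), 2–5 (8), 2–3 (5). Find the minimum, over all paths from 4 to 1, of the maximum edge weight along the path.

3

Comparing a few candidate routes:
4 - 5 - 1: max(3, 3) = 3
4 - 3 - 2 - 5 - 1: max(7, 5, 8, 3) = 8
4 - 5 - 2 - 1: max(3, 8, 8) = 8
4 - 3 - 1: max(7, 6) = 7
4 - 5 - 2 - 3 - 1: max(3, 8, 5, 6) = 8
4 - 3 - 2 - 1: max(7, 5, 8) = 8
Best route has worst link 3.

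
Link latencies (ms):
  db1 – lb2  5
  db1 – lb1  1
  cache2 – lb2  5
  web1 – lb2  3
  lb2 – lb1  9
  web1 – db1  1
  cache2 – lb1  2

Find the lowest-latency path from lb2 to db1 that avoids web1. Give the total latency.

5

Candidate routes:
lb2-cache2-lb1-db1: 5 + 2 + 1 = 8
lb2-db1: 5
lb2-lb1-db1: 9 + 1 = 10
Shortest: 5 ms.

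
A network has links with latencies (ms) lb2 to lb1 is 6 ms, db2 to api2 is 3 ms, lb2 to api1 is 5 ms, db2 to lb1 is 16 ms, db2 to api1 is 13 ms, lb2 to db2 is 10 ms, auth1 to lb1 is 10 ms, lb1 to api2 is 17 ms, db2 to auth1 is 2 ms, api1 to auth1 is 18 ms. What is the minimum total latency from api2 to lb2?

13

A few of the api2→lb2 routes:
api2 - db2 - lb2: 3 + 10 = 13
api2 - db2 - auth1 - lb1 - lb2: 3 + 2 + 10 + 6 = 21
api2 - db2 - api1 - lb2: 3 + 13 + 5 = 21
The minimum is 13 ms.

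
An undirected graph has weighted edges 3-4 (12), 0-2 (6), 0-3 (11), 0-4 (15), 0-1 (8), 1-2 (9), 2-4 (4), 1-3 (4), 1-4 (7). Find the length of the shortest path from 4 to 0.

A few of the 4→0 routes:
4 - 0: 15
4 - 1 - 0: 7 + 8 = 15
4 - 2 - 0: 4 + 6 = 10
The minimum is 10.

10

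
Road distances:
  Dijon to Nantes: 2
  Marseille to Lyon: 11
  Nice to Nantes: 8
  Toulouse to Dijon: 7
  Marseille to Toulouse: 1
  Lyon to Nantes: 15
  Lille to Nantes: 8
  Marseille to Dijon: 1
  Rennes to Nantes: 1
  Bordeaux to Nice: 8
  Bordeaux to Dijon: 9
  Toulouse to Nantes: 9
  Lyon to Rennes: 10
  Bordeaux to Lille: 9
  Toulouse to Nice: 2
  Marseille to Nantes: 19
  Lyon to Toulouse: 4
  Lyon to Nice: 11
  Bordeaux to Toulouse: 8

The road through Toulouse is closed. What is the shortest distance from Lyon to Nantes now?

Checking several routes:
Lyon-Marseille-Dijon-Nantes: 11 + 1 + 2 = 14
Lyon-Nice-Nantes: 11 + 8 = 19
Lyon-Nantes: 15
Lyon-Rennes-Nantes: 10 + 1 = 11
Best route has total 11.

11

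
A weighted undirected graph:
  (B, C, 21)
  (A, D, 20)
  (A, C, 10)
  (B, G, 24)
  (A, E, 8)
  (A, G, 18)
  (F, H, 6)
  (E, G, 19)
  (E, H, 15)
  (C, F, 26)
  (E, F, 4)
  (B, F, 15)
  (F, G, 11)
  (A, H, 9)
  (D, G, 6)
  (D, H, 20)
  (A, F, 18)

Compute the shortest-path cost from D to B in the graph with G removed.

41

A few of the D→B routes:
D→H→F→B: 20 + 6 + 15 = 41
D→A→H→F→B: 20 + 9 + 6 + 15 = 50
D→A→E→F→B: 20 + 8 + 4 + 15 = 47
D→A→F→B: 20 + 18 + 15 = 53
D→A→C→B: 20 + 10 + 21 = 51
Shortest: 41.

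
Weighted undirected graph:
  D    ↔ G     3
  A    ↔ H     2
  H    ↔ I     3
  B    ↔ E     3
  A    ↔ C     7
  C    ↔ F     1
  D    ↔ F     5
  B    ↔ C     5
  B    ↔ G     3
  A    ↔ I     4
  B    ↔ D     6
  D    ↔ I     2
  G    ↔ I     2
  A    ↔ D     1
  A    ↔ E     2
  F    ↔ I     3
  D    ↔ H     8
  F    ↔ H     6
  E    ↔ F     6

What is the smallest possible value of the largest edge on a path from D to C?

3

A few of the D→C routes:
D-A-E-B-G-I-F-C: max(1, 2, 3, 3, 2, 3, 1) = 3
D-G-B-E-A-H-I-F-C: max(3, 3, 3, 2, 2, 3, 3, 1) = 3
D-I-F-C: max(2, 3, 1) = 3
D-A-H-I-F-C: max(1, 2, 3, 3, 1) = 3
The minimum achievable maximum is 3.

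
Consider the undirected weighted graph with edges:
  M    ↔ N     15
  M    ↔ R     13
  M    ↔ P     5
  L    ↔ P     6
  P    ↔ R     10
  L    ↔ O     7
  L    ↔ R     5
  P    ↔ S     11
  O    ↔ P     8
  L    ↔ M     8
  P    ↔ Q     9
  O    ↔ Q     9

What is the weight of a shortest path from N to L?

23

Comparing a few candidate routes:
N→M→R→L: 15 + 13 + 5 = 33
N→M→P→L: 15 + 5 + 6 = 26
N→M→L: 15 + 8 = 23
Shortest: 23.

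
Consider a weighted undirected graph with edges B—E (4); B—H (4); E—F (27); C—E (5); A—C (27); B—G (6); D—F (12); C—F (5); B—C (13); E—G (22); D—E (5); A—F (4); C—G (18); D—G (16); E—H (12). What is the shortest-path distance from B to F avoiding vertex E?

18

Checking several routes:
B -> G -> C -> F: 6 + 18 + 5 = 29
B -> G -> D -> F: 6 + 16 + 12 = 34
B -> C -> F: 13 + 5 = 18
The minimum is 18.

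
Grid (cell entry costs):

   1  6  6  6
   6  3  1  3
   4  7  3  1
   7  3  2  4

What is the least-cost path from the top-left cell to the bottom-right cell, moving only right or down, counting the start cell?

19

One optimal route is [0,0] -> [0,1] -> [1,1] -> [1,2] -> [1,3] -> [2,3] -> [3,3].
Its cost is 1 + 6 + 3 + 1 + 3 + 1 + 4 = 19.
For comparison, the top-then-right route costs 27.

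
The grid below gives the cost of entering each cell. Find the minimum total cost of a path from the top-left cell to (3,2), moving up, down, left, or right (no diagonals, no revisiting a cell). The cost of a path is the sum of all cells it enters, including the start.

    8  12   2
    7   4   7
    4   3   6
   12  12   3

Path (0,0) (1,0) (1,1) (2,1) (2,2) (3,2): 8 + 7 + 4 + 3 + 6 + 3 = 31.

31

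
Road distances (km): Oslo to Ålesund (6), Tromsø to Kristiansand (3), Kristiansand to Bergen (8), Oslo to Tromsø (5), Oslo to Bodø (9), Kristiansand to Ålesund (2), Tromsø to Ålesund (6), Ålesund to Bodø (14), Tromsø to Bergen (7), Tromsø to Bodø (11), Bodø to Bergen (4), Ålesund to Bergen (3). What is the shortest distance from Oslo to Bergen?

Comparing a few candidate routes:
Oslo -> Tromsø -> Kristiansand -> Ålesund -> Bergen: 5 + 3 + 2 + 3 = 13
Oslo -> Tromsø -> Bergen: 5 + 7 = 12
Oslo -> Ålesund -> Bergen: 6 + 3 = 9
Oslo -> Tromsø -> Ålesund -> Bergen: 5 + 6 + 3 = 14
Oslo -> Bodø -> Bergen: 9 + 4 = 13
The minimum is 9 km.

9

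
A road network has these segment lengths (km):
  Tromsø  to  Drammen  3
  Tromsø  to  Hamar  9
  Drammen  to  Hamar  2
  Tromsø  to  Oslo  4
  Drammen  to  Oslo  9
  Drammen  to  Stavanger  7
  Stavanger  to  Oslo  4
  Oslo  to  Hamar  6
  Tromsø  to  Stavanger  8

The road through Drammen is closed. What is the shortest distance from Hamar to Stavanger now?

10

Paths from Hamar to Stavanger avoiding Drammen:
Hamar -> Tromsø -> Oslo -> Stavanger: 9 + 4 + 4 = 17
Hamar -> Oslo -> Tromsø -> Stavanger: 6 + 4 + 8 = 18
Hamar -> Tromsø -> Stavanger: 9 + 8 = 17
Hamar -> Oslo -> Stavanger: 6 + 4 = 10
Shortest: 10 km.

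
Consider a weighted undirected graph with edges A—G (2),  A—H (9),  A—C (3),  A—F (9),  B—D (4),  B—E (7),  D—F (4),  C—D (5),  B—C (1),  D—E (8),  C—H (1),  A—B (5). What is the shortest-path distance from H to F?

A few of the H→F routes:
H -> C -> A -> F: 1 + 3 + 9 = 13
H -> C -> B -> D -> F: 1 + 1 + 4 + 4 = 10
H -> C -> D -> F: 1 + 5 + 4 = 10
Shortest: 10.

10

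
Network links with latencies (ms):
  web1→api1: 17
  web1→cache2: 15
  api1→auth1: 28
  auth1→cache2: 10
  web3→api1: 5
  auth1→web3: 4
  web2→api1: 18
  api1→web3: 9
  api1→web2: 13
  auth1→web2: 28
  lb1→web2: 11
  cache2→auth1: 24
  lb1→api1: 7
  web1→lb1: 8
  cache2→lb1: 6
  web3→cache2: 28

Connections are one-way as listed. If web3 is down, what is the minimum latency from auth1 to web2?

27

Paths from auth1 to web2 avoiding web3:
auth1 → cache2 → lb1 → web2: 10 + 6 + 11 = 27
auth1 → cache2 → lb1 → api1 → web2: 10 + 6 + 7 + 13 = 36
auth1 → web2: 28
Shortest: 27 ms.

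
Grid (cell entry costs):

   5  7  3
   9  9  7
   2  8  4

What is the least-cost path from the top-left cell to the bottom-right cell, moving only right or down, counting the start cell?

Path (0,0) → (0,1) → (0,2) → (1,2) → (2,2): 5 + 7 + 3 + 7 + 4 = 26.

26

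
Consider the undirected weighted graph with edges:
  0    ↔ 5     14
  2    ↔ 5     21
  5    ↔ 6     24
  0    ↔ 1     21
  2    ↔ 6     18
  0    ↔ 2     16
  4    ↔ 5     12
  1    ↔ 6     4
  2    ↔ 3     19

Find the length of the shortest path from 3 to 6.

37

Routes from 3 to 6:
3 → 2 → 0 → 5 → 6: 19 + 16 + 14 + 24 = 73
3 → 2 → 5 → 6: 19 + 21 + 24 = 64
3 → 2 → 0 → 1 → 6: 19 + 16 + 21 + 4 = 60
3 → 2 → 5 → 0 → 1 → 6: 19 + 21 + 14 + 21 + 4 = 79
3 → 2 → 6: 19 + 18 = 37
Best route has total 37.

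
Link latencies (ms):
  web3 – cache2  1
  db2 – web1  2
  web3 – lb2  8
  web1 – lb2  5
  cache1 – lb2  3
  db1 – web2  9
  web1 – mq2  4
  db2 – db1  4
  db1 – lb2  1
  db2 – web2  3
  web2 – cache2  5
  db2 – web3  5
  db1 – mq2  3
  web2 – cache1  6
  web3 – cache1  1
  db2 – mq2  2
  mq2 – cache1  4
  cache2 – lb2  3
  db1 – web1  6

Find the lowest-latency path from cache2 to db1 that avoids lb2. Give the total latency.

Checking several routes:
cache2 → web3 → db2 → mq2 → db1: 1 + 5 + 2 + 3 = 11
cache2 → web2 → db2 → mq2 → db1: 5 + 3 + 2 + 3 = 13
cache2 → web3 → cache1 → mq2 → db2 → db1: 1 + 1 + 4 + 2 + 4 = 12
cache2 → web2 → db2 → db1: 5 + 3 + 4 = 12
cache2 → web3 → db2 → db1: 1 + 5 + 4 = 10
cache2 → web3 → cache1 → mq2 → db1: 1 + 1 + 4 + 3 = 9
Shortest: 9 ms.

9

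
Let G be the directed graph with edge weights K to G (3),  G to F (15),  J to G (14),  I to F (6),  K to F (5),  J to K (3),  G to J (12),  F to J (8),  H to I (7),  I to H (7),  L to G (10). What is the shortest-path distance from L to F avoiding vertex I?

25

Candidate routes:
L -> G -> F: 10 + 15 = 25
L -> G -> J -> K -> F: 10 + 12 + 3 + 5 = 30
Shortest: 25.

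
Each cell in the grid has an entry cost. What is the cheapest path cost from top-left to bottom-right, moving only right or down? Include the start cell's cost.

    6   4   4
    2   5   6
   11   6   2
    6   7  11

Best path: r0c0 → r1c0 → r1c1 → r1c2 → r2c2 → r3c2
Cost: 6 + 2 + 5 + 6 + 2 + 11 = 32
For comparison, the top-then-right route costs 33.

32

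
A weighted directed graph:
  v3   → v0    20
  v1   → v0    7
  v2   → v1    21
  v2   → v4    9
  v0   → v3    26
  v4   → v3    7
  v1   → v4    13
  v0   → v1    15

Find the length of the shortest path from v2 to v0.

28

Routes from v2 to v0:
v2→v1→v4→v3→v0: 21 + 13 + 7 + 20 = 61
v2→v1→v0: 21 + 7 = 28
v2→v4→v3→v0: 9 + 7 + 20 = 36
Best route has total 28.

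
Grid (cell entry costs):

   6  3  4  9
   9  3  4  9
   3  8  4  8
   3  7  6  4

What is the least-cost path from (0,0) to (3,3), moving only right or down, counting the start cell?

Best path: [0,0] [0,1] [1,1] [1,2] [2,2] [3,2] [3,3]
Cost: 6 + 3 + 3 + 4 + 4 + 6 + 4 = 30

30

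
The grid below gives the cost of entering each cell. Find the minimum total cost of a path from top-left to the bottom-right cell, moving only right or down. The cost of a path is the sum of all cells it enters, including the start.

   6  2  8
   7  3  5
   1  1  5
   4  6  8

25

Cheapest: r0c0 -> r0c1 -> r1c1 -> r2c1 -> r2c2 -> r3c2
  6 + 2 + 3 + 1 + 5 + 8 = 25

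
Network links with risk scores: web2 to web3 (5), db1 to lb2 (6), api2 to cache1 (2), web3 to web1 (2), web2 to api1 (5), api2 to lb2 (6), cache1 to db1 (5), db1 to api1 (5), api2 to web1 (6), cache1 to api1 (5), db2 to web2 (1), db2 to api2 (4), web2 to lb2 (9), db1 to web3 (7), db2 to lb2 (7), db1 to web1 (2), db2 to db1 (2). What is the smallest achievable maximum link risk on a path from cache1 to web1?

4

Checking several routes:
cache1-db1-api1-web2-web3-web1: max(5, 5, 5, 5, 2) = 5
cache1-api1-db1-db2-web2-web3-web1: max(5, 5, 2, 1, 5, 2) = 5
cache1-db1-db2-web2-web3-web1: max(5, 2, 1, 5, 2) = 5
cache1-api2-db2-db1-web1: max(2, 4, 2, 2) = 4
cache1-db1-web1: max(5, 2) = 5
Best route has worst link 4.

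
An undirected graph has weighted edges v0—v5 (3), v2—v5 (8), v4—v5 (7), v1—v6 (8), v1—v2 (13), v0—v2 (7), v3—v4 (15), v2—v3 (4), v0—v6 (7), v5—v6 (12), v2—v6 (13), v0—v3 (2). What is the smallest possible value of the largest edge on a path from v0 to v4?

Some routes from v0 to v4:
v0-v2-v5-v4: max(7, 8, 7) = 8
v0-v3-v2-v6-v5-v4: max(2, 4, 13, 12, 7) = 13
v0-v3-v2-v1-v6-v5-v4: max(2, 4, 13, 8, 12, 7) = 13
v0-v3-v2-v5-v4: max(2, 4, 8, 7) = 8
v0-v6-v5-v4: max(7, 12, 7) = 12
v0-v5-v4: max(3, 7) = 7
The minimum achievable maximum is 7.

7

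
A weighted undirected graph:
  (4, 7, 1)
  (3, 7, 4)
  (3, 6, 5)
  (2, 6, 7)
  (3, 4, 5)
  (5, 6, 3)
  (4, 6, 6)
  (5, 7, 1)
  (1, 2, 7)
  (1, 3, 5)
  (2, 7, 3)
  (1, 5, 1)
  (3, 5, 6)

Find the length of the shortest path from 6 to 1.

4

Checking several routes:
6→3→7→5→1: 5 + 4 + 1 + 1 = 11
6→3→1: 5 + 5 = 10
6→5→1: 3 + 1 = 4
6→4→7→5→1: 6 + 1 + 1 + 1 = 9
Shortest: 4.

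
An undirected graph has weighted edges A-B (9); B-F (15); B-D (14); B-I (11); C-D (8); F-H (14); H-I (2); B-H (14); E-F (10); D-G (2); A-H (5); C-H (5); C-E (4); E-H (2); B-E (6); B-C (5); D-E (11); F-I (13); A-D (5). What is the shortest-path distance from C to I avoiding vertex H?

16

Some routes from C to I avoiding H:
C - E - B - I: 4 + 6 + 11 = 21
C - D - B - I: 8 + 14 + 11 = 33
C - B - F - I: 5 + 15 + 13 = 33
C - E - F - I: 4 + 10 + 13 = 27
C - B - I: 5 + 11 = 16
C - D - A - B - I: 8 + 5 + 9 + 11 = 33
The minimum is 16.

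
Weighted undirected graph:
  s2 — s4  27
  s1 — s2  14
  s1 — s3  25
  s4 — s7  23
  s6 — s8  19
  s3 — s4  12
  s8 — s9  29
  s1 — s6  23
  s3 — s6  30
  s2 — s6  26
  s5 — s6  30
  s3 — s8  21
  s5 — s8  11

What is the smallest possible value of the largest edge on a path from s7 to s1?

A few of the s7→s1 routes:
s7-s4-s3-s1: max(23, 12, 25) = 25
s7-s4-s3-s8-s6-s1: max(23, 12, 21, 19, 23) = 23
s7-s4-s3-s8-s6-s2-s1: max(23, 12, 21, 19, 26, 14) = 26
s7-s4-s2-s6-s1: max(23, 27, 26, 23) = 27
s7-s4-s2-s6-s8-s3-s1: max(23, 27, 26, 19, 21, 25) = 27
s7-s4-s2-s1: max(23, 27, 14) = 27
Best route has worst link 23.

23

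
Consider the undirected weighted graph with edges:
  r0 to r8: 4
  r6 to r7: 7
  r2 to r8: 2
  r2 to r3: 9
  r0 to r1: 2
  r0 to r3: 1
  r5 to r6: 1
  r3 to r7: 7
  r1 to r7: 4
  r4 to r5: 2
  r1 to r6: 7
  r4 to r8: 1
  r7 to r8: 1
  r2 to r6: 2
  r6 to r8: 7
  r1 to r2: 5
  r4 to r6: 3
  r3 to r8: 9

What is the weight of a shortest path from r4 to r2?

3

Checking several routes:
r4→r8→r6→r2: 1 + 7 + 2 = 10
r4→r5→r6→r2: 2 + 1 + 2 = 5
r4→r6→r2: 3 + 2 = 5
r4→r8→r2: 1 + 2 = 3
The minimum is 3.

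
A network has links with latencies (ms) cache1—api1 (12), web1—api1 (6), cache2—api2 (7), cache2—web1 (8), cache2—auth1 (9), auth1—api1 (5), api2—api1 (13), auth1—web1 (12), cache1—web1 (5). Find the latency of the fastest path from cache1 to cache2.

Some routes from cache1 to cache2:
cache1 - api1 - auth1 - cache2: 12 + 5 + 9 = 26
cache1 - api1 - web1 - cache2: 12 + 6 + 8 = 26
cache1 - web1 - auth1 - cache2: 5 + 12 + 9 = 26
cache1 - web1 - cache2: 5 + 8 = 13
cache1 - web1 - api1 - auth1 - cache2: 5 + 6 + 5 + 9 = 25
The minimum is 13 ms.

13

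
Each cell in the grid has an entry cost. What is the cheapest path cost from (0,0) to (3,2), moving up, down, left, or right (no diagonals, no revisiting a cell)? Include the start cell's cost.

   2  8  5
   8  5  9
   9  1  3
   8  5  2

21

Best path: [0,0] -> [0,1] -> [1,1] -> [2,1] -> [2,2] -> [3,2]
Cost: 2 + 8 + 5 + 1 + 3 + 2 = 21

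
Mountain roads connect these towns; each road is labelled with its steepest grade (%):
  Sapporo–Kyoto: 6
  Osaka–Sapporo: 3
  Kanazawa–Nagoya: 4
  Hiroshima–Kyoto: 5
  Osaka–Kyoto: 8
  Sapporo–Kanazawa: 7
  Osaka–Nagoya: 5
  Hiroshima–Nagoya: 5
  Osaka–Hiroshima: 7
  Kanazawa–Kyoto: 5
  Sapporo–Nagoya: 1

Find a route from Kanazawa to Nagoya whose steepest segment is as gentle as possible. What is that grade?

4

Some routes from Kanazawa to Nagoya:
Kanazawa-Kyoto-Hiroshima-Nagoya: max(5, 5, 5) = 5
Kanazawa-Kyoto-Sapporo-Osaka-Nagoya: max(5, 6, 3, 5) = 6
Kanazawa-Nagoya: max(4) = 4
The minimum achievable maximum is 4%.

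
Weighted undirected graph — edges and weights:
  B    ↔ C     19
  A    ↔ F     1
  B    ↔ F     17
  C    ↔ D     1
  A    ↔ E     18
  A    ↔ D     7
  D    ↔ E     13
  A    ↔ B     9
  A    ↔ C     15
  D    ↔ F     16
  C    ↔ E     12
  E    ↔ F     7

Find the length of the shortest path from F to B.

10

Some routes from F to B:
F -> A -> D -> C -> B: 1 + 7 + 1 + 19 = 28
F -> A -> B: 1 + 9 = 10
F -> B: 17
Best route has total 10.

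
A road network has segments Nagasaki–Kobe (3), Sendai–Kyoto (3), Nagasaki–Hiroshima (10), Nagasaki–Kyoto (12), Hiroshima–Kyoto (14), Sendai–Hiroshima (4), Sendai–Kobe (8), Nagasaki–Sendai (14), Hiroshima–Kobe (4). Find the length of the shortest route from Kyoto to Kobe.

Checking several routes:
Kyoto→Sendai→Kobe: 3 + 8 = 11
Kyoto→Hiroshima→Kobe: 14 + 4 = 18
Kyoto→Nagasaki→Kobe: 12 + 3 = 15
Kyoto→Sendai→Nagasaki→Kobe: 3 + 14 + 3 = 20
Kyoto→Sendai→Hiroshima→Kobe: 3 + 4 + 4 = 11
Kyoto→Sendai→Hiroshima→Nagasaki→Kobe: 3 + 4 + 10 + 3 = 20
Best route has total 11.

11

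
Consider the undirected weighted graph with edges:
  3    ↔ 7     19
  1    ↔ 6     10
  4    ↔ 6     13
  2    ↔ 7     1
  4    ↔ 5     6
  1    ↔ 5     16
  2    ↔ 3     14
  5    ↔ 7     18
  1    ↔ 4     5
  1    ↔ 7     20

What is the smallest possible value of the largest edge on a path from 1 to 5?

A few of the 1→5 routes:
1-6-4-5: max(10, 13, 6) = 13
1-5: max(16) = 16
1-4-5: max(5, 6) = 6
The minimum achievable maximum is 6.

6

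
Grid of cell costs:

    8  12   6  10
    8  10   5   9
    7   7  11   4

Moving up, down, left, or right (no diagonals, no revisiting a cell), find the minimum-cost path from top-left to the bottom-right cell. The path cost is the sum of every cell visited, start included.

Take r0c0 -> r0c1 -> r0c2 -> r1c2 -> r1c3 -> r2c3 for a total of 8 + 12 + 6 + 5 + 9 + 4 = 44.

44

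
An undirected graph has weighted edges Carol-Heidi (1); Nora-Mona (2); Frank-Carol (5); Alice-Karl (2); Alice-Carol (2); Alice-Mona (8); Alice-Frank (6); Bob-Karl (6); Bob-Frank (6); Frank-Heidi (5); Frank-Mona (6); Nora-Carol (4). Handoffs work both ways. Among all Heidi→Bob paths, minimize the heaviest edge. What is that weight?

6

Checking several routes:
Heidi→Carol→Alice→Karl→Bob: max(1, 2, 2, 6) = 6
Heidi→Carol→Nora→Mona→Frank→Bob: max(1, 4, 2, 6, 6) = 6
Heidi→Carol→Nora→Mona→Frank→Alice→Karl→Bob: max(1, 4, 2, 6, 6, 2, 6) = 6
Heidi→Carol→Alice→Frank→Bob: max(1, 2, 6, 6) = 6
Smallest bottleneck: 6.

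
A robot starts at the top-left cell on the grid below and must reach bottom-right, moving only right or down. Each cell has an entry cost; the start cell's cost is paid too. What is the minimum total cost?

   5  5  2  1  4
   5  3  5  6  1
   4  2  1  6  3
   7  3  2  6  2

Best path: r0c0 → r0c1 → r0c2 → r0c3 → r0c4 → r1c4 → r2c4 → r3c4
Cost: 5 + 5 + 2 + 1 + 4 + 1 + 3 + 2 = 23

23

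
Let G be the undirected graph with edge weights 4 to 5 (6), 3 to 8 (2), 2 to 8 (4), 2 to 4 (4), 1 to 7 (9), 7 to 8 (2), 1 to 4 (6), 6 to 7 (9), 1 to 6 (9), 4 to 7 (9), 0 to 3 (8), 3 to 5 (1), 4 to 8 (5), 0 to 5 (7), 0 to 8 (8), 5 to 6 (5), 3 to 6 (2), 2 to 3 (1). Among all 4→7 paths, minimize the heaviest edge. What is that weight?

Checking several routes:
4 - 2 - 8 - 7: max(4, 4, 2) = 4
4 - 8 - 7: max(5, 2) = 5
4 - 5 - 3 - 8 - 7: max(6, 1, 2, 2) = 6
4 - 5 - 3 - 2 - 8 - 7: max(6, 1, 1, 4, 2) = 6
4 - 2 - 3 - 8 - 7: max(4, 1, 2, 2) = 4
The minimum achievable maximum is 4.

4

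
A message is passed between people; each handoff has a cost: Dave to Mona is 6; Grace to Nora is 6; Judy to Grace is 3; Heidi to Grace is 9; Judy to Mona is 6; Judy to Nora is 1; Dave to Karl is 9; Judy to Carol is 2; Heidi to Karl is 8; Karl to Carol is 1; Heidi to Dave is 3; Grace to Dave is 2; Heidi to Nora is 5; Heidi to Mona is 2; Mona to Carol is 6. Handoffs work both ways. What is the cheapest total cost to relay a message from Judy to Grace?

3

A few of the Judy→Grace routes:
Judy→Grace: 3
Judy→Mona→Heidi→Dave→Grace: 6 + 2 + 3 + 2 = 13
Judy→Nora→Heidi→Dave→Grace: 1 + 5 + 3 + 2 = 11
Judy→Nora→Grace: 1 + 6 = 7
Best route has total 3.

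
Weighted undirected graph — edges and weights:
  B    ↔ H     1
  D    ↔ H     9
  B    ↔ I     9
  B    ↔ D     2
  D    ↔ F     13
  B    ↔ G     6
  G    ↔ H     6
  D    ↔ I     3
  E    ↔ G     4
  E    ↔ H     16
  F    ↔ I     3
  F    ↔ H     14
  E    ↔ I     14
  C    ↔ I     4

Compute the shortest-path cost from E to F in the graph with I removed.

A few of the E→F routes:
E -> G -> B -> H -> F: 4 + 6 + 1 + 14 = 25
E -> G -> B -> D -> F: 4 + 6 + 2 + 13 = 25
E -> G -> H -> F: 4 + 6 + 14 = 24
Shortest: 24.

24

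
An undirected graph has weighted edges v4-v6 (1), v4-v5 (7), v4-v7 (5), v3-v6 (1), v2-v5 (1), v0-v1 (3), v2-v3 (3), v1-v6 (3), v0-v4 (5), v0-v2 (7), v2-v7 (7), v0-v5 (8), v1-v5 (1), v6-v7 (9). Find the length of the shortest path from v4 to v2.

Checking several routes:
v4 -> v0 -> v1 -> v5 -> v2: 5 + 3 + 1 + 1 = 10
v4 -> v6 -> v1 -> v5 -> v2: 1 + 3 + 1 + 1 = 6
v4 -> v6 -> v3 -> v2: 1 + 1 + 3 = 5
v4 -> v5 -> v2: 7 + 1 = 8
The minimum is 5.

5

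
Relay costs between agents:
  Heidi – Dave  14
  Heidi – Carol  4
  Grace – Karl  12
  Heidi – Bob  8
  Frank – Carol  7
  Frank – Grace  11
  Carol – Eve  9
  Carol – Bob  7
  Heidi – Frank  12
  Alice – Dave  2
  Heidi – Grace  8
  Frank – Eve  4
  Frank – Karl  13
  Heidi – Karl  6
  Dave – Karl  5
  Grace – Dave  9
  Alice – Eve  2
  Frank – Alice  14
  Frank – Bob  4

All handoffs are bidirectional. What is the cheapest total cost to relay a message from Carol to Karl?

Comparing a few candidate routes:
Carol-Frank-Eve-Alice-Dave-Karl: 7 + 4 + 2 + 2 + 5 = 20
Carol-Frank-Karl: 7 + 13 = 20
Carol-Heidi-Karl: 4 + 6 = 10
Carol-Bob-Heidi-Karl: 7 + 8 + 6 = 21
Carol-Eve-Alice-Dave-Karl: 9 + 2 + 2 + 5 = 18
Best route has total 10.

10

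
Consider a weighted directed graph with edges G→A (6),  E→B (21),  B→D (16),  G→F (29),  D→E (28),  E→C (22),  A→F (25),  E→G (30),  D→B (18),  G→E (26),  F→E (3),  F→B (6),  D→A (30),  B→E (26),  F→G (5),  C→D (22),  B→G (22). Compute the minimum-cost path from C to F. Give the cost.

77

Checking several routes:
C -> D -> E -> G -> F: 22 + 28 + 30 + 29 = 109
C -> D -> E -> G -> A -> F: 22 + 28 + 30 + 6 + 25 = 111
C -> D -> A -> F: 22 + 30 + 25 = 77
C -> D -> B -> G -> F: 22 + 18 + 22 + 29 = 91
C -> D -> B -> G -> A -> F: 22 + 18 + 22 + 6 + 25 = 93
Best route has total 77.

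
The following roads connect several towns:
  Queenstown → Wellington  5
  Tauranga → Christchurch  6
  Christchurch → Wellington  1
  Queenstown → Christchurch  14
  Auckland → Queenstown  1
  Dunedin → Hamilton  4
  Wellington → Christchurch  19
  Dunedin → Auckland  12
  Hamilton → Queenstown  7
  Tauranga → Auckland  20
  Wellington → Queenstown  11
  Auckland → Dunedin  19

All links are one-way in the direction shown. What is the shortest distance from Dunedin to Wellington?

Checking several routes:
Dunedin-Hamilton-Queenstown-Christchurch-Wellington: 4 + 7 + 14 + 1 = 26
Dunedin-Auckland-Queenstown-Wellington: 12 + 1 + 5 = 18
Dunedin-Hamilton-Queenstown-Wellington: 4 + 7 + 5 = 16
Best route has total 16.

16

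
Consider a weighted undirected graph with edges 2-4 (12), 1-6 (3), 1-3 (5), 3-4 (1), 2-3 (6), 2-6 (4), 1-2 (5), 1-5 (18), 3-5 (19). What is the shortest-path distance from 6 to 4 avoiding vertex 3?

Candidate routes:
6 → 2 → 4: 4 + 12 = 16
6 → 1 → 2 → 4: 3 + 5 + 12 = 20
Shortest: 16.

16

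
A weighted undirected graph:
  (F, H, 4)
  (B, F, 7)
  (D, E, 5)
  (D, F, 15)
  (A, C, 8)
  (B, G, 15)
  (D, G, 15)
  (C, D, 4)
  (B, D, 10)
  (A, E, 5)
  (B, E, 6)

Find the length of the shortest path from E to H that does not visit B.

Routes from E to H avoiding B:
E -> D -> F -> H: 5 + 15 + 4 = 24
E -> A -> C -> D -> F -> H: 5 + 8 + 4 + 15 + 4 = 36
Best route has total 24.

24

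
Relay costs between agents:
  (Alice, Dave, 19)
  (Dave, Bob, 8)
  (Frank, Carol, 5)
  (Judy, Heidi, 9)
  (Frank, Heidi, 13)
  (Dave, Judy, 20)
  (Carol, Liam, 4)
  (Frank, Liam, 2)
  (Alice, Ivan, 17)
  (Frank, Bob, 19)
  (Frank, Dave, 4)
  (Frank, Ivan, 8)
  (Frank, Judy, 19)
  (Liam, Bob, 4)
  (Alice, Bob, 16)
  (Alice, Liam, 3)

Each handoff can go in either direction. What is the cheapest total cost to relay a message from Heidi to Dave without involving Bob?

Checking several routes:
Heidi-Frank-Liam-Alice-Dave: 13 + 2 + 3 + 19 = 37
Heidi-Judy-Frank-Dave: 9 + 19 + 4 = 32
Heidi-Judy-Dave: 9 + 20 = 29
Heidi-Frank-Carol-Liam-Alice-Dave: 13 + 5 + 4 + 3 + 19 = 44
Heidi-Frank-Dave: 13 + 4 = 17
Best route has total 17.

17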